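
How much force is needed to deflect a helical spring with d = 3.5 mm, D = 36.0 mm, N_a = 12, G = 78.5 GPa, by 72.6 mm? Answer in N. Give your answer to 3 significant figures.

k = Gd⁴/(8D³N_a) = (78.5×10³)(3.5⁴)/(8·36.0³·12) = 2.63 N/mm
F = k·δ = 2.63 × 72.6 = 190.94 N

191 N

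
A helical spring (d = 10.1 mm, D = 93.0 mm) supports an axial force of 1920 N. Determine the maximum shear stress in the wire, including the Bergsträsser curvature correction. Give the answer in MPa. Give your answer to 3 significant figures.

507 MPa

Spring index C = D/d = 93.0/10.1 = 9.2079
K_B = (4C+2)/(4C−3) = 38.832/33.832 = 1.1478
τ₀ = 8FD/(πd³) = 8·1920·93.0/(π·10.1³) = 1.42848e+06/3236.8 = 441.33 MPa
τ_max = K·τ₀ = 1.1478 × 441.33 = 506.55 MPa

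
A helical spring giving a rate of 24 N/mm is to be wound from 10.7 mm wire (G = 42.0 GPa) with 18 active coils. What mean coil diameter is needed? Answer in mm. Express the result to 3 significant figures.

D = (Gd⁴/(8N_a·k))^(1/3) = (42.0×10³·10.7⁴/(8·18·24))^(1/3)
  = (159298)^(1/3) = 54.2089 mm

54.2 mm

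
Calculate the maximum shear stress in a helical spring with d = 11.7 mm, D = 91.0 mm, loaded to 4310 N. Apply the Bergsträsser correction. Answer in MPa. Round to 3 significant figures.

735 MPa

Spring index C = D/d = 91.0/11.7 = 7.7778
K_B = (4C+2)/(4C−3) = 33.111/28.111 = 1.1779
τ₀ = 8FD/(πd³) = 8·4310·91.0/(π·11.7³) = 3.13768e+06/5031.6 = 623.59 MPa
τ_max = K·τ₀ = 1.1779 × 623.59 = 734.51 MPa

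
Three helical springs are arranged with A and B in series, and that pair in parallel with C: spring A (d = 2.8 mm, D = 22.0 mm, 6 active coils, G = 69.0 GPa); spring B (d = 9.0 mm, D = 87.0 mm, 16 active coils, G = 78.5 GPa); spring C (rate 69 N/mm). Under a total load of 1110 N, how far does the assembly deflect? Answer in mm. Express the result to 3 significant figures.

k_A = Gd⁴/(8D³N_a) = (69.0×10³)(2.8⁴)/(8·22.0³·6) = 8.298 N/mm
k_B = Gd⁴/(8D³N_a) = (78.5×10³)(9.0⁴)/(8·87.0³·16) = 6.1104 N/mm
Springs A,B series: k_AB = 1/(1/8.298+1/6.1104) = 3.5191 N/mm; parallel with C: k_eq = 3.5191+69 = 72.519 N/mm
δ = F/k_eq = 1110/72.519 = 15.306 mm

15.3 mm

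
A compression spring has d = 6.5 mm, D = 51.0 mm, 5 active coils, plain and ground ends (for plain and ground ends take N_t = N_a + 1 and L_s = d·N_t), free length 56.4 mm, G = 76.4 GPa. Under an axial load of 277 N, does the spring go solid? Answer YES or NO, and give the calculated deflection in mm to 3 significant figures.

NO, δ = 10.8 mm

k = Gd⁴/(8D³N_a) = (76.4×10³)(6.5⁴)/(8·51.0³·5) = 25.703 N/mm
N_t = 6; L_s = 6.5·6 = 39 mm; δ_solid = L₀ − L_s = 56.4 − 39 = 17.4 mm
δ = F/k = 277/25.703 = 10.777 mm
δ < δ_solid → spring does not go solid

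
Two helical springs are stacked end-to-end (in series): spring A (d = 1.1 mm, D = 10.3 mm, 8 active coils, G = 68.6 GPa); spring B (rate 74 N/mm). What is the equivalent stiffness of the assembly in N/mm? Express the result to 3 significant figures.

k_A = Gd⁴/(8D³N_a) = (68.6×10³)(1.1⁴)/(8·10.3³·8) = 1.4362 N/mm
Series: 1/k_eq = 1/1.4362 + 1/74 = 0.70981; k_eq = 1.4088 N/mm

1.41 N/mm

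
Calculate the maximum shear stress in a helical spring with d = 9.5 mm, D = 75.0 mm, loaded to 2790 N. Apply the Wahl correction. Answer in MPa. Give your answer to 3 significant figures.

738 MPa

Spring index C = D/d = 75.0/9.5 = 7.8947
K_W = (4C−1)/(4C−4) + 0.615/C = 30.579/27.579 + 0.0779 = 1.1867
τ₀ = 8FD/(πd³) = 8·2790·75.0/(π·9.5³) = 1.674e+06/2693.5 = 621.49 MPa
τ_max = K·τ₀ = 1.1867 × 621.49 = 737.51 MPa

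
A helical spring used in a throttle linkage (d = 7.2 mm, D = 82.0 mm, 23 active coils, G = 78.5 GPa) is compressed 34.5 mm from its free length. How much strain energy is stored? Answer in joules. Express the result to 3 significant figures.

1.24 J

k = Gd⁴/(8D³N_a) = (78.5×10³)(7.2⁴)/(8·82.0³·23) = 2.0794 N/mm
U = ½kδ² = 0.5 × 2.0794 × 34.5² = 1237.5 N·mm = 1.2375 J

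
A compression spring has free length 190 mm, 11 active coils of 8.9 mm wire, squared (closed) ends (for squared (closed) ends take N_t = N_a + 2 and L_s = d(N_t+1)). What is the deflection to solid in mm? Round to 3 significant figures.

65.4 mm

N_t = 13; L_s = 8.9·14 = 124.6 mm
δ_solid = L₀ − L_s = 190 − 124.6 = 65.4 mm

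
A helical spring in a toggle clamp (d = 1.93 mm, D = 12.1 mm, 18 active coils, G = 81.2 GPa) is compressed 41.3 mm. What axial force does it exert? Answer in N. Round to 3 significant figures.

k = Gd⁴/(8D³N_a) = (81.2×10³)(1.93⁴)/(8·12.1³·18) = 4.4164 N/mm
F = k·δ = 4.4164 × 41.3 = 182.4 N

182 N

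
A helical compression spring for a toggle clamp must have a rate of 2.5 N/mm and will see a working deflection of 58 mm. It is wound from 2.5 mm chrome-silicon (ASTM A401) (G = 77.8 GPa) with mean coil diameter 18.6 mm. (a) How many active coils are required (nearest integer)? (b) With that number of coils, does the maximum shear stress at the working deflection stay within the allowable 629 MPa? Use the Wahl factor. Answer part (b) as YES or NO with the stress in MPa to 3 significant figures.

N_a = Gd⁴/(8D³k) = (77.8×10³)(2.5⁴)/(8·18.6³·2.5) = 23.61 → N_a = 24
Actual rate k = Gd⁴/(8D³·24) = 2.4598 N/mm
Working load F = kδ = 2.4598·58 = 142.67 N
C = 18.6/2.5 = 7.4400; K_W = (4C−1)/(4C−4)+0.615/C = 1.1991
τ_max = K_W·8FD/(πd³) = 1.1991·432.47 = 518.59 MPa
τ_max ≤ 629 MPa → acceptable

(a) 24 coils; (b) YES, τ_max = 519 MPa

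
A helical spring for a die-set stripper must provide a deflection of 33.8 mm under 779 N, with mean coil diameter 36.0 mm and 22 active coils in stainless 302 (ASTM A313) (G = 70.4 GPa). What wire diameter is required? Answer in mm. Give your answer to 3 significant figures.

Required rate k = F/δ = 779/33.8 = 23.047 N/mm
d = (8D³N_a·k / G)^(1/4) = (8·36.0³·22·23.047 / (70.4×10³))^0.25
  = (2688.2)^0.25 = 7.2006 mm

7.20 mm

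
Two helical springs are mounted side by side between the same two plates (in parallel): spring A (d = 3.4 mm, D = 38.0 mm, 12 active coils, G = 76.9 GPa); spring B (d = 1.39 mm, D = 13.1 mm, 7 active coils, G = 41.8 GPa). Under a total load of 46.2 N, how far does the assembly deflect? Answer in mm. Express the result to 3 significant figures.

k_A = Gd⁴/(8D³N_a) = (76.9×10³)(3.4⁴)/(8·38.0³·12) = 1.9508 N/mm
k_B = Gd⁴/(8D³N_a) = (41.8×10³)(1.39⁴)/(8·13.1³·7) = 1.2395 N/mm
Parallel: k_eq = 1.9508 + 1.2395 = 3.1903 N/mm
δ = F/k_eq = 46.2/3.1903 = 14.481 mm

14.5 mm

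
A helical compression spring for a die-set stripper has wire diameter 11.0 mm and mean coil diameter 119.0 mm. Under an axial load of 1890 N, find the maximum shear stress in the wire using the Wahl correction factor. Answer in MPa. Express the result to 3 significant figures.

Spring index C = D/d = 119.0/11.0 = 10.8182
K_W = (4C−1)/(4C−4) + 0.615/C = 42.273/39.273 + 0.0568 = 1.1332
τ₀ = 8FD/(πd³) = 8·1890·119.0/(π·11.0³) = 1.79928e+06/4181.5 = 430.3 MPa
τ_max = K·τ₀ = 1.1332 × 430.3 = 487.63 MPa

488 MPa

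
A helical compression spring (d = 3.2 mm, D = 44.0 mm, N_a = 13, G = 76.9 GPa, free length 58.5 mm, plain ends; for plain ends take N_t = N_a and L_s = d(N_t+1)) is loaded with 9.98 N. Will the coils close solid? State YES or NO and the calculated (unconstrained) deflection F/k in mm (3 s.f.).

NO, δ = 11.0 mm

k = Gd⁴/(8D³N_a) = (76.9×10³)(3.2⁴)/(8·44.0³·13) = 0.9102 N/mm
N_t = 13; L_s = 3.2·14 = 44.8 mm; δ_solid = L₀ − L_s = 58.5 − 44.8 = 13.7 mm
δ = F/k = 9.98/0.9102 = 10.965 mm
δ < δ_solid → spring does not go solid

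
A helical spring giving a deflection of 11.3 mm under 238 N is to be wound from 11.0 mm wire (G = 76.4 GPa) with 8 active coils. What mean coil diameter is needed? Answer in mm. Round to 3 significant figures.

94.0 mm

Required rate k = F/δ = 238/11.3 = 21.062 N/mm
D = (Gd⁴/(8N_a·k))^(1/3) = (76.4×10³·11.0⁴/(8·8·21.062))^(1/3)
  = (829823)^(1/3) = 93.9713 mm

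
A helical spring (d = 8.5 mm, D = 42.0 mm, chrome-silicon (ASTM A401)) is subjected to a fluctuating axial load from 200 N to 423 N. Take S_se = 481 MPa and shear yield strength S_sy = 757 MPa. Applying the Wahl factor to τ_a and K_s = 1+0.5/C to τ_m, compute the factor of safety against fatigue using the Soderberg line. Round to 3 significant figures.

C = D/d = 42.0/8.5 = 4.9412; K_W = (4C−1)/(4C−4)+0.615/C = 1.3148; K_s = 1+0.5/C = 1.1012
F_a = (F_max−F_min)/2 = 111.5 N; F_m = (F_max+F_min)/2 = 311.5 N
τ_a = K_W·8F_aD/(πd³) = 1.3148 × 19.418 = 25.53 MPa
τ_m = K_s·8F_mD/(πd³) = 1.1012 × 54.249 = 59.738 MPa
Soderberg: 1/n_f = τ_a/S_se + τ_m/S_sy = 25.53/481 + 59.738/757 = 0.05308 + 0.07891 = 0.13199
n_f = 1/0.13199 = 7.576

7.58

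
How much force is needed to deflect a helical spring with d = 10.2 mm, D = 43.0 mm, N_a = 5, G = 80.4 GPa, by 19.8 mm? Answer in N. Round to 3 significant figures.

k = Gd⁴/(8D³N_a) = (80.4×10³)(10.2⁴)/(8·43.0³·5) = 273.65 N/mm
F = k·δ = 273.65 × 19.8 = 5418.2 N

5420 N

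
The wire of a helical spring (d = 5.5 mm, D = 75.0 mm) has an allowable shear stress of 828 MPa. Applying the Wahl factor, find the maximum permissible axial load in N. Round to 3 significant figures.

653 N

C = D/d = 75.0/5.5 = 13.6364
K_W = (4C−1)/(4C−4) + 0.615/C = 53.545/50.545 + 0.0451 = 1.1045
τ_max = K·8FD/(πd³) → F_max = τ_allow·πd³/(8DK)
F_max = 828·π·5.5³/(8·75.0·1.1045) = 4.3278e+05/662.67 = 653.09 N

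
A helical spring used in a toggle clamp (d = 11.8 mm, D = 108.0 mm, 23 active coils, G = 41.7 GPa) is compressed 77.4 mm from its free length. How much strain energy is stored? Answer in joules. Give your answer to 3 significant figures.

k = Gd⁴/(8D³N_a) = (41.7×10³)(11.8⁴)/(8·108.0³·23) = 3.488 N/mm
U = ½kδ² = 0.5 × 3.488 × 77.4² = 10448 N·mm = 10.448 J

10.4 J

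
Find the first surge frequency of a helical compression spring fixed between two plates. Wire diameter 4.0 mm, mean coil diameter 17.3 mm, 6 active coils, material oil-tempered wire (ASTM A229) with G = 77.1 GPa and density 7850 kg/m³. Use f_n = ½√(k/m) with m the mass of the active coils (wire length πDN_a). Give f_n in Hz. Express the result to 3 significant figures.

k = Gd⁴/(8D³N_a) = (77.1×10³)(4.0⁴)/(8·17.3³·6) = 79.417 N/mm = 79417 N/m
Wire length L = πDN_a = π·17.3·6 = 326.1 mm
m = ρ·(πd²/4)·L = 7850 × 12.566×10⁻⁶ m² × 0.3261 m = 0.032168 kg
f_n = ½√(k/m) = 0.5·√(79417/0.032168) = 0.5·√(2.4688e+06) = 785.62 Hz

786 Hz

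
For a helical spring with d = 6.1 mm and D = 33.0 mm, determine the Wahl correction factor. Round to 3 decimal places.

1.284

C = D/d = 33.0/6.1 = 5.4098
K_W = (4C−1)/(4C−4) + 0.615/C = 20.639/17.639 + 0.1137 = 1.2838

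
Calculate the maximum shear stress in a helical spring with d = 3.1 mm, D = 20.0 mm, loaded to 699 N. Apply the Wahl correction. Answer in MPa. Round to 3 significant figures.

1470 MPa

Spring index C = D/d = 20.0/3.1 = 6.4516
K_W = (4C−1)/(4C−4) + 0.615/C = 24.806/21.806 + 0.0953 = 1.2329
τ₀ = 8FD/(πd³) = 8·699·20.0/(π·3.1³) = 111840/93.591 = 1195 MPa
τ_max = K·τ₀ = 1.2329 × 1195 = 1473.3 MPa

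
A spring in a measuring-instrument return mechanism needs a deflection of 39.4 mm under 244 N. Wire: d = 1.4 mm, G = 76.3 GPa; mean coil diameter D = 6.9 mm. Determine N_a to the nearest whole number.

18

Required rate k = F/δ = 244/39.4 = 6.1929 N/mm
N_a = Gd⁴/(8D³k) = (76.3×10³ × 1.4⁴)/(8 × 6.9³ × 6.1929)
    = 293114 / 16275.4 = 18.01 → 18 coils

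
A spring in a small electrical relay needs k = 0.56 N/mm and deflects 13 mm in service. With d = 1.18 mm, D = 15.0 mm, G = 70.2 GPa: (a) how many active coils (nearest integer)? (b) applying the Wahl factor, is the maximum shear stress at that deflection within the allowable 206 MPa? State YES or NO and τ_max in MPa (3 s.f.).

N_a = Gd⁴/(8D³k) = (70.2×10³)(1.18⁴)/(8·15.0³·0.56) = 9.001 → N_a = 9
Actual rate k = Gd⁴/(8D³·9) = 0.56009 N/mm
Working load F = kδ = 0.56009·13 = 7.2812 N
C = 15.0/1.18 = 12.7119; K_W = (4C−1)/(4C−4)+0.615/C = 1.1124
τ_max = K_W·8FD/(πd³) = 1.1124·169.27 = 188.3 MPa
τ_max ≤ 206 MPa → acceptable

(a) 9 coils; (b) YES, τ_max = 188 MPa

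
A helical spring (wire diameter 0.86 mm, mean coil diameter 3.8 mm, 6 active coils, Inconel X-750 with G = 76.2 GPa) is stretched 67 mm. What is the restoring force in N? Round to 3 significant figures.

1060 N

k = Gd⁴/(8D³N_a) = (76.2×10³)(0.86⁴)/(8·3.8³·6) = 15.825 N/mm
F = k·δ = 15.825 × 67 = 1060.3 N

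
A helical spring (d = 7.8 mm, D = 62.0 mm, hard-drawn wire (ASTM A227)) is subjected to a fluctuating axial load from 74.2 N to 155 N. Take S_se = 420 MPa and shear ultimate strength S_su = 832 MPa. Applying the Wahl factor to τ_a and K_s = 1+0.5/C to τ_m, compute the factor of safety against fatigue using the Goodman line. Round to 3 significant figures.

11.5

C = D/d = 62.0/7.8 = 7.9487; K_W = (4C−1)/(4C−4)+0.615/C = 1.1853; K_s = 1+0.5/C = 1.0629
F_a = (F_max−F_min)/2 = 40.4 N; F_m = (F_max+F_min)/2 = 114.6 N
τ_a = K_W·8F_aD/(πd³) = 1.1853 × 13.441 = 15.932 MPa
τ_m = K_s·8F_mD/(πd³) = 1.0629 × 38.127 = 40.525 MPa
Goodman: 1/n_f = τ_a/S_se + τ_m/S_su = 15.932/420 + 40.525/832 = 0.03793 + 0.04871 = 0.086641
n_f = 1/0.086641 = 11.54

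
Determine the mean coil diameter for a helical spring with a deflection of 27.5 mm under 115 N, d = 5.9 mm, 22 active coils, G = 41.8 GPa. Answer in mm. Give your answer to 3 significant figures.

41.0 mm

Required rate k = F/δ = 115/27.5 = 4.1818 N/mm
D = (Gd⁴/(8N_a·k))^(1/3) = (41.8×10³·5.9⁴/(8·22·4.1818))^(1/3)
  = (68818.7)^(1/3) = 40.9797 mm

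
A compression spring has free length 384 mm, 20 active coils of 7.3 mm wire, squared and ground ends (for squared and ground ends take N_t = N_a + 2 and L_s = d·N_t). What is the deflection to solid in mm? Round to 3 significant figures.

N_t = 22; L_s = 7.3·22 = 160.6 mm
δ_solid = L₀ − L_s = 384 − 160.6 = 223.4 mm

223 mm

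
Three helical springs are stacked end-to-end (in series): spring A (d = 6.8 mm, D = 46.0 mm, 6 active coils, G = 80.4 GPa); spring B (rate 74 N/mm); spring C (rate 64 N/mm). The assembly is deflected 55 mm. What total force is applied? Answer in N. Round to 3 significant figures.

977 N

k_A = Gd⁴/(8D³N_a) = (80.4×10³)(6.8⁴)/(8·46.0³·6) = 36.794 N/mm
Series: 1/k_eq = 1/36.794 + 1/74 + 1/64 = 0.056317; k_eq = 17.757 N/mm
F = k_eq·δ = 17.757·55 = 976.62 N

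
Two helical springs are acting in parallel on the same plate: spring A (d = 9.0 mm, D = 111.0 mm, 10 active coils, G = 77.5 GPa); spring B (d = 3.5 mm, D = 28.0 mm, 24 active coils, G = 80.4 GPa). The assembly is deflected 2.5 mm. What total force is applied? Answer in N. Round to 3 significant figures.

18.8 N

k_A = Gd⁴/(8D³N_a) = (77.5×10³)(9.0⁴)/(8·111.0³·10) = 4.6474 N/mm
k_B = Gd⁴/(8D³N_a) = (80.4×10³)(3.5⁴)/(8·28.0³·24) = 2.8625 N/mm
Parallel: k_eq = 4.6474 + 2.8625 = 7.51 N/mm
F = k_eq·δ = 7.51·2.5 = 18.775 N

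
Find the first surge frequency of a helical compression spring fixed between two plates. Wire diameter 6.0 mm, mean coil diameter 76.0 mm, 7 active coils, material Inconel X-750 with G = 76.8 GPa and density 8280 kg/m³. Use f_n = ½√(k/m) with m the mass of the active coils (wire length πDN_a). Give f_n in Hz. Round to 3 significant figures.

k = Gd⁴/(8D³N_a) = (76.8×10³)(6.0⁴)/(8·76.0³·7) = 4.0489 N/mm = 4048.9 N/m
Wire length L = πDN_a = π·76.0·7 = 1671.3 mm
m = ρ·(πd²/4)·L = 8280 × 28.274×10⁻⁶ m² × 1.6713 m = 0.39128 kg
f_n = ½√(k/m) = 0.5·√(4048.9/0.39128) = 0.5·√(10348) = 50.862 Hz

50.9 Hz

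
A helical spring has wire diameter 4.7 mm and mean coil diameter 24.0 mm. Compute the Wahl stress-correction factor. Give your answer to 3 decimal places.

1.303

C = D/d = 24.0/4.7 = 5.1064
K_W = (4C−1)/(4C−4) + 0.615/C = 19.426/16.426 + 0.1204 = 1.3031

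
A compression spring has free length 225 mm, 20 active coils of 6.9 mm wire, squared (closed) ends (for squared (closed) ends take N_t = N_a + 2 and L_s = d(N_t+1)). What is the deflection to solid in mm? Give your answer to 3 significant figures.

66.3 mm

N_t = 22; L_s = 6.9·23 = 158.7 mm
δ_solid = L₀ − L_s = 225 − 158.7 = 66.3 mm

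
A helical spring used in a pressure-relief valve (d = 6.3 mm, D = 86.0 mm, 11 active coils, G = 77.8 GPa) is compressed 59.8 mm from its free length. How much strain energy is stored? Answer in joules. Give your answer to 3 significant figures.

3.92 J

k = Gd⁴/(8D³N_a) = (77.8×10³)(6.3⁴)/(8·86.0³·11) = 2.1896 N/mm
U = ½kδ² = 0.5 × 2.1896 × 59.8² = 3915 N·mm = 3.915 J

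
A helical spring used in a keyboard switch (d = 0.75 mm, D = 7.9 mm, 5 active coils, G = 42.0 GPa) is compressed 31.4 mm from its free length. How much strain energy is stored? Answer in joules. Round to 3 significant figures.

0.332 J

k = Gd⁴/(8D³N_a) = (42.0×10³)(0.75⁴)/(8·7.9³·5) = 0.67383 N/mm
U = ½kδ² = 0.5 × 0.67383 × 31.4² = 332.19 N·mm = 0.33219 J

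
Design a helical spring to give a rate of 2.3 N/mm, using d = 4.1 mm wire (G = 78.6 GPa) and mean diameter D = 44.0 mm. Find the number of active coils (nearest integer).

14

N_a = Gd⁴/(8D³k) = (78.6×10³ × 4.1⁴)/(8 × 44.0³ × 2.3)
    = 2.22105e+07 / 1.56739e+06 = 14.17 → 14 coils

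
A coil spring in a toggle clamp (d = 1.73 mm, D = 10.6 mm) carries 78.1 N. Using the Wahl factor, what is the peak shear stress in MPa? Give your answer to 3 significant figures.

Spring index C = D/d = 10.6/1.73 = 6.1272
K_W = (4C−1)/(4C−4) + 0.615/C = 23.509/20.509 + 0.1004 = 1.2467
τ₀ = 8FD/(πd³) = 8·78.1·10.6/(π·1.73³) = 6622.88/16.266 = 407.15 MPa
τ_max = K·τ₀ = 1.2467 × 407.15 = 507.58 MPa

508 MPa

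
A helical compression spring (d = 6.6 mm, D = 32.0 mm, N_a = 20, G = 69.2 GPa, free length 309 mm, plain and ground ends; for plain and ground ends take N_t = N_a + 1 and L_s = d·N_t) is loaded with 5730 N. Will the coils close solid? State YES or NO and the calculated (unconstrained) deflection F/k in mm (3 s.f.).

YES, δ = 229 mm

k = Gd⁴/(8D³N_a) = (69.2×10³)(6.6⁴)/(8·32.0³·20) = 25.044 N/mm
N_t = 21; L_s = 6.6·21 = 138.6 mm; δ_solid = L₀ − L_s = 309 − 138.6 = 170.4 mm
δ = F/k = 5730/25.044 = 228.79 mm
δ ≥ δ_solid → spring goes solid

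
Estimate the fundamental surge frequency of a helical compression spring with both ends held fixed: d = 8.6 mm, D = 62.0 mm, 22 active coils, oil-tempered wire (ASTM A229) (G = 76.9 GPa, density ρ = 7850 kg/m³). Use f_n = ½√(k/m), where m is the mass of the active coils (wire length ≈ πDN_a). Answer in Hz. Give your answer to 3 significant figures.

k = Gd⁴/(8D³N_a) = (76.9×10³)(8.6⁴)/(8·62.0³·22) = 10.028 N/mm = 10028 N/m
Wire length L = πDN_a = π·62.0·22 = 4285.1 mm
m = ρ·(πd²/4)·L = 7850 × 58.088×10⁻⁶ m² × 4.2851 m = 1.954 kg
f_n = ½√(k/m) = 0.5·√(10028/1.954) = 0.5·√(5132.3) = 35.82 Hz

35.8 Hz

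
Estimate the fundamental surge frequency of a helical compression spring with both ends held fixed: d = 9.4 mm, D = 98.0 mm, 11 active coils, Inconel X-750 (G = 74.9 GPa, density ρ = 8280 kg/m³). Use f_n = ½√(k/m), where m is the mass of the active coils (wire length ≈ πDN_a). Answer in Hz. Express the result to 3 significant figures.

30.1 Hz

k = Gd⁴/(8D³N_a) = (74.9×10³)(9.4⁴)/(8·98.0³·11) = 7.0604 N/mm = 7060.4 N/m
Wire length L = πDN_a = π·98.0·11 = 3386.6 mm
m = ρ·(πd²/4)·L = 8280 × 69.398×10⁻⁶ m² × 3.3866 m = 1.946 kg
f_n = ½√(k/m) = 0.5·√(7060.4/1.946) = 0.5·√(3628.2) = 30.117 Hz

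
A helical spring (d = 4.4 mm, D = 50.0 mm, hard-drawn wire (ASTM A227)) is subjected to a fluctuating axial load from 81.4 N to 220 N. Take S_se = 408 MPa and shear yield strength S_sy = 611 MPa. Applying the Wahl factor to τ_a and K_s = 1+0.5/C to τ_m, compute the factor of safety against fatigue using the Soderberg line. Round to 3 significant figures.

1.49

C = D/d = 50.0/4.4 = 11.3636; K_W = (4C−1)/(4C−4)+0.615/C = 1.1265; K_s = 1+0.5/C = 1.0440
F_a = (F_max−F_min)/2 = 69.3 N; F_m = (F_max+F_min)/2 = 150.7 N
τ_a = K_W·8F_aD/(πd³) = 1.1265 × 103.58 = 116.68 MPa
τ_m = K_s·8F_mD/(πd³) = 1.0440 × 225.25 = 235.16 MPa
Soderberg: 1/n_f = τ_a/S_se + τ_m/S_sy = 116.68/408 + 235.16/611 = 0.28599 + 0.38488 = 0.67087
n_f = 1/0.67087 = 1.491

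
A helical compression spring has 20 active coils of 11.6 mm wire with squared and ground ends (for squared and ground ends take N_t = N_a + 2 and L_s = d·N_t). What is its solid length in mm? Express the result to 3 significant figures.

255 mm

squared and ground ends: N_t = N_a + 2 = 20 + 2 = 22
L_s = d·N_t = 11.6 × 22 = 255.2 mm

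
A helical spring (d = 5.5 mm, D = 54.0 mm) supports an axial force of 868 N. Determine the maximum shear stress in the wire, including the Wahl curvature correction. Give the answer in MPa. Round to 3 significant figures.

Spring index C = D/d = 54.0/5.5 = 9.8182
K_W = (4C−1)/(4C−4) + 0.615/C = 38.273/35.273 + 0.0626 = 1.1477
τ₀ = 8FD/(πd³) = 8·868·54.0/(π·5.5³) = 374976/522.68 = 717.41 MPa
τ_max = K·τ₀ = 1.1477 × 717.41 = 823.36 MPa

823 MPa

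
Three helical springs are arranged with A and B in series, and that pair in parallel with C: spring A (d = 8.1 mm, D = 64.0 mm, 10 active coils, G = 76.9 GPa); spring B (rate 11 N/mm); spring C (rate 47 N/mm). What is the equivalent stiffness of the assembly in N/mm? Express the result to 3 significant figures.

k_A = Gd⁴/(8D³N_a) = (76.9×10³)(8.1⁴)/(8·64.0³·10) = 15.785 N/mm
Springs A,B series: k_AB = 1/(1/15.785+1/11) = 6.4825 N/mm; parallel with C: k_eq = 6.4825+47 = 53.482 N/mm

53.5 N/mm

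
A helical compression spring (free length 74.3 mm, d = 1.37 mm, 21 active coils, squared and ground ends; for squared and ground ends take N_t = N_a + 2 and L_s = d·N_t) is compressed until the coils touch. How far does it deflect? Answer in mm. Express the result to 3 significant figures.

N_t = 23; L_s = 1.37·23 = 31.51 mm
δ_solid = L₀ − L_s = 74.3 − 31.51 = 42.79 mm

42.8 mm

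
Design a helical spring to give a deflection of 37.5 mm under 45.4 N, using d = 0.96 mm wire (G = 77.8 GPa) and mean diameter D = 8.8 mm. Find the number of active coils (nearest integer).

Required rate k = F/δ = 45.4/37.5 = 1.2107 N/mm
N_a = Gd⁴/(8D³k) = (77.8×10³ × 0.96⁴)/(8 × 8.8³ × 1.2107)
    = 66079.2 / 6600.28 = 10.01 → 10 coils

10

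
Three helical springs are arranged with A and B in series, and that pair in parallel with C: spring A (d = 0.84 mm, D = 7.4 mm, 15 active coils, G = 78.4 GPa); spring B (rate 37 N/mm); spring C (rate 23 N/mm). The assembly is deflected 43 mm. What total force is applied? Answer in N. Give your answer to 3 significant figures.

1020 N

k_A = Gd⁴/(8D³N_a) = (78.4×10³)(0.84⁴)/(8·7.4³·15) = 0.80271 N/mm
Springs A,B series: k_AB = 1/(1/0.80271+1/37) = 0.78566 N/mm; parallel with C: k_eq = 0.78566+23 = 23.786 N/mm
F = k_eq·δ = 23.786·43 = 1022.8 N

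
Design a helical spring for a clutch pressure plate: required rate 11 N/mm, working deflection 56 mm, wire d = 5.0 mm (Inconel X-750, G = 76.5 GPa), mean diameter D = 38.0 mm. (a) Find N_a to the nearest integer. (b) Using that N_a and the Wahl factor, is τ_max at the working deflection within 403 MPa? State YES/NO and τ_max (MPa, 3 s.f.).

N_a = Gd⁴/(8D³k) = (76.5×10³)(5.0⁴)/(8·38.0³·11) = 9.902 → N_a = 10
Actual rate k = Gd⁴/(8D³·10) = 10.892 N/mm
Working load F = kδ = 10.892·56 = 609.94 N
C = 38.0/5.0 = 7.6000; K_W = (4C−1)/(4C−4)+0.615/C = 1.1946
τ_max = K_W·8FD/(πd³) = 1.1946·472.17 = 564.04 MPa
τ_max > 403 MPa → exceeds allowable

(a) 10 coils; (b) NO, τ_max = 564 MPa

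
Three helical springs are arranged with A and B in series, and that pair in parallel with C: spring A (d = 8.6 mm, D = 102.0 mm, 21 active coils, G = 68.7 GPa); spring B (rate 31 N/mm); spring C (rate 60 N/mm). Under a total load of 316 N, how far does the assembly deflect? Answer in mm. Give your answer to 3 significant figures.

k_A = Gd⁴/(8D³N_a) = (68.7×10³)(8.6⁴)/(8·102.0³·21) = 2.1079 N/mm
Springs A,B series: k_AB = 1/(1/2.1079+1/31) = 1.9737 N/mm; parallel with C: k_eq = 1.9737+60 = 61.974 N/mm
δ = F/k_eq = 316/61.974 = 5.0989 mm

5.10 mm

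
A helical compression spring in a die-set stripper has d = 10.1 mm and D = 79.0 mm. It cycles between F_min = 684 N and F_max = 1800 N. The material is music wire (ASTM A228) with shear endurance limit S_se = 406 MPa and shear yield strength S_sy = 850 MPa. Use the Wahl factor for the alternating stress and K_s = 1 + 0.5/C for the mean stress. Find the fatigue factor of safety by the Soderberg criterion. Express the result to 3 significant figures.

1.61

C = D/d = 79.0/10.1 = 7.8218; K_W = (4C−1)/(4C−4)+0.615/C = 1.1886; K_s = 1+0.5/C = 1.0639
F_a = (F_max−F_min)/2 = 558 N; F_m = (F_max+F_min)/2 = 1242 N
τ_a = K_W·8F_aD/(πd³) = 1.1886 × 108.95 = 129.5 MPa
τ_m = K_s·8F_mD/(πd³) = 1.0639 × 242.51 = 258.01 MPa
Soderberg: 1/n_f = τ_a/S_se + τ_m/S_sy = 129.5/406 + 258.01/850 = 0.31896 + 0.30354 = 0.6225
n_f = 1/0.6225 = 1.606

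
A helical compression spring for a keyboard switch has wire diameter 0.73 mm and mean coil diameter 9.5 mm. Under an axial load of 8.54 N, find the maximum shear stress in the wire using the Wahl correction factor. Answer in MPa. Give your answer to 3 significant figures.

Spring index C = D/d = 9.5/0.73 = 13.0137
K_W = (4C−1)/(4C−4) + 0.615/C = 51.055/48.055 + 0.0473 = 1.1097
τ₀ = 8FD/(πd³) = 8·8.54·9.5/(π·0.73³) = 649.04/1.2221 = 531.07 MPa
τ_max = K·τ₀ = 1.1097 × 531.07 = 589.32 MPa

589 MPa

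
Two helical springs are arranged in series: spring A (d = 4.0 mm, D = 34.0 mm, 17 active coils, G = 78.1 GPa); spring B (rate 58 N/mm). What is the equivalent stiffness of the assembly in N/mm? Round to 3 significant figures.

3.51 N/mm

k_A = Gd⁴/(8D³N_a) = (78.1×10³)(4.0⁴)/(8·34.0³·17) = 3.7404 N/mm
Series: 1/k_eq = 1/3.7404 + 1/58 = 0.28459; k_eq = 3.5138 N/mm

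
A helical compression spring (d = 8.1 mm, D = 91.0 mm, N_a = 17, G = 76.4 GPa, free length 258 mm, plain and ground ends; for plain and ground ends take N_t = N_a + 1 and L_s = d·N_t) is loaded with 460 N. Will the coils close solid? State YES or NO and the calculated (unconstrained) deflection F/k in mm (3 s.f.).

k = Gd⁴/(8D³N_a) = (76.4×10³)(8.1⁴)/(8·91.0³·17) = 3.209 N/mm
N_t = 18; L_s = 8.1·18 = 145.8 mm; δ_solid = L₀ − L_s = 258 − 145.8 = 112.2 mm
δ = F/k = 460/3.209 = 143.35 mm
δ ≥ δ_solid → spring goes solid

YES, δ = 143 mm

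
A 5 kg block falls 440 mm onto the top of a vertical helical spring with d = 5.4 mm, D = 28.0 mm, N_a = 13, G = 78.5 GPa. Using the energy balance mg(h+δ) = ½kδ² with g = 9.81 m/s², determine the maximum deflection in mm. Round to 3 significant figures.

40.1 mm

k = Gd⁴/(8D³N_a) = (78.5×10³)(5.4⁴)/(8·28.0³·13) = 29.237 N/mm
W = mg = 5 × 9.81 = 49.05 N
½kδ² − Wδ − Wh = 0 → δ = (W + √(W² + 2kWh))/k
δ = (49.05 + √(2405.9 + 1.262e+06))/29.237 = (49.05 + 1124.5)/29.237 = 40.137 mm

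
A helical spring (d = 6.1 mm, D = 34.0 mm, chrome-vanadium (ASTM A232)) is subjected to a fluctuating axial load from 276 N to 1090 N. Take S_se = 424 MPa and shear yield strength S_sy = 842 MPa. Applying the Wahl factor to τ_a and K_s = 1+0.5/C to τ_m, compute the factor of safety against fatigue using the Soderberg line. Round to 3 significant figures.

C = D/d = 34.0/6.1 = 5.5738; K_W = (4C−1)/(4C−4)+0.615/C = 1.2743; K_s = 1+0.5/C = 1.0897
F_a = (F_max−F_min)/2 = 407 N; F_m = (F_max+F_min)/2 = 683 N
τ_a = K_W·8F_aD/(πd³) = 1.2743 × 155.25 = 197.83 MPa
τ_m = K_s·8F_mD/(πd³) = 1.0897 × 260.53 = 283.9 MPa
Soderberg: 1/n_f = τ_a/S_se + τ_m/S_sy = 197.83/424 + 283.9/842 = 0.46659 + 0.33717 = 0.80376
n_f = 1/0.80376 = 1.244

1.24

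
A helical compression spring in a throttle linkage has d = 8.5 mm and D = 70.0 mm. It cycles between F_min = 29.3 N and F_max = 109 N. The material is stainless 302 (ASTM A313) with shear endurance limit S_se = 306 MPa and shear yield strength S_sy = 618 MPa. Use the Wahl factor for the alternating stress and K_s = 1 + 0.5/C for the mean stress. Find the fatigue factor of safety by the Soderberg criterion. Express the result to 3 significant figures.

12.7

C = D/d = 70.0/8.5 = 8.2353; K_W = (4C−1)/(4C−4)+0.615/C = 1.1783; K_s = 1+0.5/C = 1.0607
F_a = (F_max−F_min)/2 = 39.85 N; F_m = (F_max+F_min)/2 = 69.15 N
τ_a = K_W·8F_aD/(πd³) = 1.1783 × 11.567 = 13.629 MPa
τ_m = K_s·8F_mD/(πd³) = 1.0607 × 20.071 = 21.29 MPa
Soderberg: 1/n_f = τ_a/S_se + τ_m/S_sy = 13.629/306 + 21.29/618 = 0.04454 + 0.03445 = 0.07899
n_f = 1/0.07899 = 12.66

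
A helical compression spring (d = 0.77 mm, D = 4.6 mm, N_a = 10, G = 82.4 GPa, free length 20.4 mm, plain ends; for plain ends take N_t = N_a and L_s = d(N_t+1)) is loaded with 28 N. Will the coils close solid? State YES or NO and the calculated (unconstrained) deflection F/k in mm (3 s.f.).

NO, δ = 7.53 mm

k = Gd⁴/(8D³N_a) = (82.4×10³)(0.77⁴)/(8·4.6³·10) = 3.7199 N/mm
N_t = 10; L_s = 0.77·11 = 8.47 mm; δ_solid = L₀ − L_s = 20.4 − 8.47 = 11.93 mm
δ = F/k = 28/3.7199 = 7.5272 mm
δ < δ_solid → spring does not go solid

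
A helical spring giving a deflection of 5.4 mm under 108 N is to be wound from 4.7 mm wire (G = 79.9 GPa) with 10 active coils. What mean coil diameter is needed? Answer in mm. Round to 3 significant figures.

Required rate k = F/δ = 108/5.4 = 20 N/mm
D = (Gd⁴/(8N_a·k))^(1/3) = (79.9×10³·4.7⁴/(8·10·20))^(1/3)
  = (24367.9)^(1/3) = 28.9916 mm

29.0 mm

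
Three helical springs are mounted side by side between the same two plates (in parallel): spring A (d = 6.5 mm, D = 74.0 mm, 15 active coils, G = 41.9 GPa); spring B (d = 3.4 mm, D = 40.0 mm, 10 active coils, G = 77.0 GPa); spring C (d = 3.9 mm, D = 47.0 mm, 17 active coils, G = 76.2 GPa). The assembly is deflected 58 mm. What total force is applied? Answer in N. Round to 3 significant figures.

278 N

k_A = Gd⁴/(8D³N_a) = (41.9×10³)(6.5⁴)/(8·74.0³·15) = 1.5381 N/mm
k_B = Gd⁴/(8D³N_a) = (77.0×10³)(3.4⁴)/(8·40.0³·10) = 2.0097 N/mm
k_C = Gd⁴/(8D³N_a) = (76.2×10³)(3.9⁴)/(8·47.0³·17) = 1.2485 N/mm
Parallel: k_eq = 1.5381 + 2.0097 + 1.2485 = 4.7963 N/mm
F = k_eq·δ = 4.7963·58 = 278.19 N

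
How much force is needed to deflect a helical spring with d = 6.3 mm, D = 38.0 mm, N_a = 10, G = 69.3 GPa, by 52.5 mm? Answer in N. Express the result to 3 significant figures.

k = Gd⁴/(8D³N_a) = (69.3×10³)(6.3⁴)/(8·38.0³·10) = 24.869 N/mm
F = k·δ = 24.869 × 52.5 = 1305.6 N

1310 N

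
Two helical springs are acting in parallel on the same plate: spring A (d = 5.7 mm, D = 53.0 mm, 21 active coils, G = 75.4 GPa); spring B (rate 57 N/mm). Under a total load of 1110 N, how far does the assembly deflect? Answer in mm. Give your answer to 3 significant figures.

k_A = Gd⁴/(8D³N_a) = (75.4×10³)(5.7⁴)/(8·53.0³·21) = 3.1822 N/mm
Parallel: k_eq = 3.1822 + 57 = 60.182 N/mm
δ = F/k_eq = 1110/60.182 = 18.444 mm

18.4 mm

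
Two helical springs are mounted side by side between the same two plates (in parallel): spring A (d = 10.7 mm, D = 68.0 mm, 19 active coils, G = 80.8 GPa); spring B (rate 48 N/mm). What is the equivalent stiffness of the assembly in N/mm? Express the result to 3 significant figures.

k_A = Gd⁴/(8D³N_a) = (80.8×10³)(10.7⁴)/(8·68.0³·19) = 22.16 N/mm
Parallel: k_eq = 22.16 + 48 = 70.16 N/mm

70.2 N/mm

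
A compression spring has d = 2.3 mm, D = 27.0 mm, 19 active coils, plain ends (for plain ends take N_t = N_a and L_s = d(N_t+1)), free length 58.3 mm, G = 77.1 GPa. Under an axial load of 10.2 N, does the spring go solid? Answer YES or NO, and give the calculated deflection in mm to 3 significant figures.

YES, δ = 14.1 mm

k = Gd⁴/(8D³N_a) = (77.1×10³)(2.3⁴)/(8·27.0³·19) = 0.72116 N/mm
N_t = 19; L_s = 2.3·20 = 46 mm; δ_solid = L₀ − L_s = 58.3 − 46 = 12.3 mm
δ = F/k = 10.2/0.72116 = 14.144 mm
δ ≥ δ_solid → spring goes solid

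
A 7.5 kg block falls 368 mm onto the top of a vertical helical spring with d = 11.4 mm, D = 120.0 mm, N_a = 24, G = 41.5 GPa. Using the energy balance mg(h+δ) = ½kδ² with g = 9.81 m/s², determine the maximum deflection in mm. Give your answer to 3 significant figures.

199 mm

k = Gd⁴/(8D³N_a) = (41.5×10³)(11.4⁴)/(8·120.0³·24) = 2.1126 N/mm
W = mg = 7.5 × 9.81 = 73.575 N
½kδ² − Wδ − Wh = 0 → δ = (W + √(W² + 2kWh))/k
δ = (73.575 + √(5413.3 + 114401))/2.1126 = (73.575 + 346.14)/2.1126 = 198.67 mm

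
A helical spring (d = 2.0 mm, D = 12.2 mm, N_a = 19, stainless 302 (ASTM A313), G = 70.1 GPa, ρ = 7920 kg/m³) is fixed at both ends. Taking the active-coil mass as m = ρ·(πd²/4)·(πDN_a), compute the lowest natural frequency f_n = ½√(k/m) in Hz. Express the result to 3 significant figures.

237 Hz

k = Gd⁴/(8D³N_a) = (70.1×10³)(2.0⁴)/(8·12.2³·19) = 4.0636 N/mm = 4063.6 N/m
Wire length L = πDN_a = π·12.2·19 = 728.22 mm
m = ρ·(πd²/4)·L = 7920 × 3.1416×10⁻⁶ m² × 0.72822 m = 0.018119 kg
f_n = ½√(k/m) = 0.5·√(4063.6/0.018119) = 0.5·√(2.2427e+05) = 236.79 Hz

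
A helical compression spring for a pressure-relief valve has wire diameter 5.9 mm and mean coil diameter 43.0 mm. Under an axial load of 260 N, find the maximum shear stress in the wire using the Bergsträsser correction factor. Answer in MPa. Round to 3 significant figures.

165 MPa

Spring index C = D/d = 43.0/5.9 = 7.2881
K_B = (4C+2)/(4C−3) = 31.153/26.153 = 1.1912
τ₀ = 8FD/(πd³) = 8·260·43.0/(π·5.9³) = 89440/645.22 = 138.62 MPa
τ_max = K·τ₀ = 1.1912 × 138.62 = 165.12 MPa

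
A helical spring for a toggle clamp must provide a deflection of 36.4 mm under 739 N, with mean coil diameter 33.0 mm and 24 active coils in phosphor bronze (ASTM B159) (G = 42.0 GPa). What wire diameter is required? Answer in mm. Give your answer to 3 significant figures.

Required rate k = F/δ = 739/36.4 = 20.302 N/mm
d = (8D³N_a·k / G)^(1/4) = (8·33.0³·24·20.302 / (42.0×10³))^0.25
  = (3335.3)^0.25 = 7.5995 mm

7.60 mm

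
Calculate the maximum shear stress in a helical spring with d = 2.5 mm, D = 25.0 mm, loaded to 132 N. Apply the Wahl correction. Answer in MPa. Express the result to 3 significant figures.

616 MPa

Spring index C = D/d = 25.0/2.5 = 10.0000
K_W = (4C−1)/(4C−4) + 0.615/C = 39.000/36.000 + 0.0615 = 1.1448
τ₀ = 8FD/(πd³) = 8·132·25.0/(π·2.5³) = 26400/49.087 = 537.82 MPa
τ_max = K·τ₀ = 1.1448 × 537.82 = 615.71 MPa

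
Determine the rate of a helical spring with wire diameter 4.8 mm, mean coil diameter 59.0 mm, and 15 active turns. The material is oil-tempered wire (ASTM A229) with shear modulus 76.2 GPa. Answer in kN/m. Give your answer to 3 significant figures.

1.64 kN/m

k = Gd⁴/(8D³N_a) = (76.2×10³ × 4.8⁴) / (8 × 59.0³ × 15)
  = 4.04501e+07 / 2.46455e+07 = 1.6413 N/mm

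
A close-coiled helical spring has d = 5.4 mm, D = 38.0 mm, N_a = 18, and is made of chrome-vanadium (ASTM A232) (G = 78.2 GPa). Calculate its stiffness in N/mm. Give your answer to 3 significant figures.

k = Gd⁴/(8D³N_a) = (78.2×10³ × 5.4⁴) / (8 × 38.0³ × 18)
  = 6.64939e+07 / 7.90157e+06 = 8.4153 N/mm

8.42 N/mm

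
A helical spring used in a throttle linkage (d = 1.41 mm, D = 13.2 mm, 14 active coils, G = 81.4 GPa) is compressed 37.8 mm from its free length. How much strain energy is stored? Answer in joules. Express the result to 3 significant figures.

k = Gd⁴/(8D³N_a) = (81.4×10³)(1.41⁴)/(8·13.2³·14) = 1.249 N/mm
U = ½kδ² = 0.5 × 1.249 × 37.8² = 892.31 N·mm = 0.89231 J

0.892 J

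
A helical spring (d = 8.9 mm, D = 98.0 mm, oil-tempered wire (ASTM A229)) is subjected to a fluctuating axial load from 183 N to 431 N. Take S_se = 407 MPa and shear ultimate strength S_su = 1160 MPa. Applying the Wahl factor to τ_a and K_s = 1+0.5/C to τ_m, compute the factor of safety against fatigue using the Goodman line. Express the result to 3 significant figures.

4.55

C = D/d = 98.0/8.9 = 11.0112; K_W = (4C−1)/(4C−4)+0.615/C = 1.1308; K_s = 1+0.5/C = 1.0454
F_a = (F_max−F_min)/2 = 124 N; F_m = (F_max+F_min)/2 = 307 N
τ_a = K_W·8F_aD/(πd³) = 1.1308 × 43.895 = 49.635 MPa
τ_m = K_s·8F_mD/(πd³) = 1.0454 × 108.68 = 113.61 MPa
Goodman: 1/n_f = τ_a/S_se + τ_m/S_su = 49.635/407 + 113.61/1160 = 0.12195 + 0.09794 = 0.21989
n_f = 1/0.21989 = 4.548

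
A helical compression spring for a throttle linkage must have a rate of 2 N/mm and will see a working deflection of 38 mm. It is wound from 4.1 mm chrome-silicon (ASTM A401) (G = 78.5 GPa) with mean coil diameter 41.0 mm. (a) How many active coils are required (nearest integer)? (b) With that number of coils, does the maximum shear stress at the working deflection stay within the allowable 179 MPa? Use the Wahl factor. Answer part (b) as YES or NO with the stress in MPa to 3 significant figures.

N_a = Gd⁴/(8D³k) = (78.5×10³)(4.1⁴)/(8·41.0³·2) = 20.12 → N_a = 20
Actual rate k = Gd⁴/(8D³·20) = 2.0116 N/mm
Working load F = kδ = 2.0116·38 = 76.439 N
C = 41.0/4.1 = 10.0000; K_W = (4C−1)/(4C−4)+0.615/C = 1.1448
τ_max = K_W·8FD/(πd³) = 1.1448·115.79 = 132.57 MPa
τ_max ≤ 179 MPa → acceptable

(a) 20 coils; (b) YES, τ_max = 133 MPa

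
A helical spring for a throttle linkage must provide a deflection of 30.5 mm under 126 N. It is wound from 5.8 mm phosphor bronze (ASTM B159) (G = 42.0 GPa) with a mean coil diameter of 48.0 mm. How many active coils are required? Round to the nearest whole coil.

Required rate k = F/δ = 126/30.5 = 4.1311 N/mm
N_a = Gd⁴/(8D³k) = (42.0×10³ × 5.8⁴)/(8 × 48.0³ × 4.1311)
    = 4.75293e+07 / 3.65497e+06 = 13 → 13 coils

13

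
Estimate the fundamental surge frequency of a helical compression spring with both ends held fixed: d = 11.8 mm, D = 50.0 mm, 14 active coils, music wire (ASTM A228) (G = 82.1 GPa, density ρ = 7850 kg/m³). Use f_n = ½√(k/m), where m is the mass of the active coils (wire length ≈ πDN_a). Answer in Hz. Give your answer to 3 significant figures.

k = Gd⁴/(8D³N_a) = (82.1×10³)(11.8⁴)/(8·50.0³·14) = 113.7 N/mm = 1.137e+05 N/m
Wire length L = πDN_a = π·50.0·14 = 2199.1 mm
m = ρ·(πd²/4)·L = 7850 × 109.36×10⁻⁶ m² × 2.1991 m = 1.8879 kg
f_n = ½√(k/m) = 0.5·√(1.137e+05/1.8879) = 0.5·√(60224) = 122.7 Hz

123 Hz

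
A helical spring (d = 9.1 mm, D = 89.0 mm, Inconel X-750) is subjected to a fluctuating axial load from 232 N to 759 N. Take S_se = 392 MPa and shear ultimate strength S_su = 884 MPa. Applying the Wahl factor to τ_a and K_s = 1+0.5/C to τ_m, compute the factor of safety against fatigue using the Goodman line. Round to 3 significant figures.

C = D/d = 89.0/9.1 = 9.7802; K_W = (4C−1)/(4C−4)+0.615/C = 1.1483; K_s = 1+0.5/C = 1.0511
F_a = (F_max−F_min)/2 = 263.5 N; F_m = (F_max+F_min)/2 = 495.5 N
τ_a = K_W·8F_aD/(πd³) = 1.1483 × 79.248 = 91 MPa
τ_m = K_s·8F_mD/(πd³) = 1.0511 × 149.02 = 156.64 MPa
Goodman: 1/n_f = τ_a/S_se + τ_m/S_su = 91/392 + 156.64/884 = 0.23214 + 0.17719 = 0.40934
n_f = 1/0.40934 = 2.443

2.44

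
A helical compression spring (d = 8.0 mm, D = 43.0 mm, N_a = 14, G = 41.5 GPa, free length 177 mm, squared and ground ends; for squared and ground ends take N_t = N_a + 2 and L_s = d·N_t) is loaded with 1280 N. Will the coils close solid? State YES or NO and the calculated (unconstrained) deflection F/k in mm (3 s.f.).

k = Gd⁴/(8D³N_a) = (41.5×10³)(8.0⁴)/(8·43.0³·14) = 19.089 N/mm
N_t = 16; L_s = 8.0·16 = 128 mm; δ_solid = L₀ − L_s = 177 − 128 = 49 mm
δ = F/k = 1280/19.089 = 67.054 mm
δ ≥ δ_solid → spring goes solid

YES, δ = 67.1 mm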